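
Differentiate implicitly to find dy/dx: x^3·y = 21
Differentiate both sides with respect to x, treating y as y(x). By the chain rule, any term containing y contributes a factor of y' = dy/dx when we differentiate it.

Move every term to one side and write the relation as F(x, y) = 0. Term by term,
  d/dx[x^3y] = x^3·y' + 3x^2y
  d/dx[-21] = 0

The pieces without y' make up ∂F/∂x and the coefficient of y' is ∂F/∂y:
  ∂F/∂x = 3x^2y,
  ∂F/∂y = x^3.

Since d/dx[F] = ∂F/∂x + (∂F/∂y)·y' = 0, solve for y':
  (∂F/∂y)·y' = -∂F/∂x
  dy/dx = -(∂F/∂x)/(∂F/∂y) = -(3x^2y)/(x^3) = -3y/x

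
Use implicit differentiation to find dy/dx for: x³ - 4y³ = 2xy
Take d/dx of both sides. Since y is implicitly a function of x, the chain rule attaches a y' = dy/dx factor whenever we differentiate through y.

Set F(x, y) = (left side) − (right side), so the curve is F = 0. Differentiating each term of F:
  d/dx[x^3] = 3x^2
  d/dx[-2xy] = -2x·y' - 2y
  d/dx[-4y^3] = -12y^2·y'

Collecting, the y'-free part is the partial derivative in x and the y' coefficient is the partial derivative in y:
  ∂F/∂x = 3x^2 - 2y
  ∂F/∂y = -2x - 12y^2

so d/dx[F(x, y(x))] = ∂F/∂x + (∂F/∂y)·y' = 0. Rearranging,
  dy/dx = -(∂F/∂x)/(∂F/∂y) = -(3x^2 - 2y)/(-2x - 12y^2) = (3x^2/2 - y)/(x + 6y^2)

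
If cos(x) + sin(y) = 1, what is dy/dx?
Differentiate the relation implicitly: treat y = y(x) and apply the chain rule, so every y-derivative picks up a y' = dy/dx factor.

With everything moved to the left-hand side, differentiate term by term:
  d/dx[sin(y)] = y'·cos(y)
  d/dx[cos(x)] = -sin(x)
  d/dx[-1] = 0

Separating the contributions that come from x directly and those that come through y:
  without y':      -sin(x)
  multiplying y':  cos(y)

so (-sin(x)) + (cos(y))·y' = 0, and therefore
  dy/dx = -(-sin(x))/(cos(y)) = sin(x)/cos(y)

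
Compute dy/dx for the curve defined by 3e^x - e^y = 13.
Differentiate both sides with respect to x, treating y as y(x). By the chain rule, any term containing y contributes a factor of y' = dy/dx when we differentiate it.

Move every term to one side and write the relation as F(x, y) = 0. Term by term,
  d/dx[3e^(x)] = 3e^(x)
  d/dx[-e^(y)] = -y'·e^(y)
  d/dx[-13] = 0

The pieces without y' make up ∂F/∂x and the coefficient of y' is ∂F/∂y:
  ∂F/∂x = 3e^(x),
  ∂F/∂y = -e^(y).

Since d/dx[F] = ∂F/∂x + (∂F/∂y)·y' = 0, solve for y':
  (∂F/∂y)·y' = -∂F/∂x
  dy/dx = -(∂F/∂x)/(∂F/∂y) = -(3e^(x))/(-e^(y)) = 3e^(x - y)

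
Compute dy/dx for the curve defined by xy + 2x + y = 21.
Differentiate the relation implicitly: treat y = y(x) and apply the chain rule, so every y-derivative picks up a y' = dy/dx factor.

With everything moved to the left-hand side, differentiate term by term:
  d/dx[xy] = x·y' + y
  d/dx[2x] = 2
  d/dx[y] = y'
  d/dx[-21] = 0

Separating the contributions that come from x directly and those that come through y:
  without y':      y + 2
  multiplying y':  x + 1

so (y + 2) + (x + 1)·y' = 0, and therefore
  dy/dx = -(y + 2)/(x + 1) = (-y - 2)/(x + 1)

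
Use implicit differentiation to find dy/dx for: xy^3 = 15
Apply d/dx to both sides, remembering that y depends on x. Each occurrence of y therefore brings in a y' = dy/dx via the chain rule.

With F(x, y) equal to the left-hand side minus the right, differentiate F term by term:
  d/dx[xy^3] = 3xy^2·y' + y^3
  d/dx[-15] = 0
Adding these up, d/dx[F] = 0 becomes
  (y^3) + (3xy^2)·y' = 0,
so isolating y',
  dy/dx = -(y^3)/(3xy^2) = -y/(3x)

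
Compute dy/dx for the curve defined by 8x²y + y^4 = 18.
Take d/dx of both sides. Since y is implicitly a function of x, the chain rule attaches a y' = dy/dx factor whenever we differentiate through y.

Set F(x, y) = (left side) − (right side), so the curve is F = 0. Differentiating each term of F:
  d/dx[8x^2y] = 8x^2·y' + 16xy
  d/dx[y^4] = 4y^3·y'
  d/dx[-18] = 0

Collecting, the y'-free part is the partial derivative in x and the y' coefficient is the partial derivative in y:
  ∂F/∂x = 16xy
  ∂F/∂y = 8x^2 + 4y^3

so d/dx[F(x, y(x))] = ∂F/∂x + (∂F/∂y)·y' = 0. Rearranging,
  dy/dx = -(∂F/∂x)/(∂F/∂y) = -(16xy)/(8x^2 + 4y^3) = -4xy/(2x^2 + y^3)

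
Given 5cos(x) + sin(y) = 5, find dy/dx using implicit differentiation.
Take d/dx of both sides. Since y is implicitly a function of x, the chain rule attaches a y' = dy/dx factor whenever we differentiate through y.

Set F(x, y) = (left side) − (right side), so the curve is F = 0. Differentiating each term of F:
  d/dx[sin(y)] = y'·cos(y)
  d/dx[5cos(x)] = -5sin(x)
  d/dx[-5] = 0

Collecting, the y'-free part is the partial derivative in x and the y' coefficient is the partial derivative in y:
  ∂F/∂x = -5sin(x)
  ∂F/∂y = cos(y)

so d/dx[F(x, y(x))] = ∂F/∂x + (∂F/∂y)·y' = 0. Rearranging,
  dy/dx = -(∂F/∂x)/(∂F/∂y) = -(-5sin(x))/(cos(y)) = 5sin(x)/cos(y)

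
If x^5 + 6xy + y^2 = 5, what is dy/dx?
Differentiate both sides with respect to x, treating y as y(x). By the chain rule, any term containing y contributes a factor of y' = dy/dx when we differentiate it.

Move every term to one side and write the relation as F(x, y) = 0. Term by term,
  d/dx[x^5] = 5x^4
  d/dx[6xy] = 6x·y' + 6y
  d/dx[y^2] = 2y·y'
  d/dx[-5] = 0

The pieces without y' make up ∂F/∂x and the coefficient of y' is ∂F/∂y:
  ∂F/∂x = 5x^4 + 6y,
  ∂F/∂y = 6x + 2y.

Since d/dx[F] = ∂F/∂x + (∂F/∂y)·y' = 0, solve for y':
  (∂F/∂y)·y' = -∂F/∂x
  dy/dx = -(∂F/∂x)/(∂F/∂y) = -(5x^4 + 6y)/(6x + 2y) = (-5x^4 - 6y)/(2(3x + y))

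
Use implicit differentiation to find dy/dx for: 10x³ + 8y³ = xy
Apply d/dx to both sides, remembering that y depends on x. Each occurrence of y therefore brings in a y' = dy/dx via the chain rule.

With F(x, y) equal to the left-hand side minus the right, differentiate F term by term:
  d/dx[10x^3] = 30x^2
  d/dx[-xy] = -x·y' - y
  d/dx[8y^3] = 24y^2·y'
Adding these up, d/dx[F] = 0 becomes
  (30x^2 - y) + (-x + 24y^2)·y' = 0,
so isolating y',
  dy/dx = -(30x^2 - y)/(-x + 24y^2) = (30x^2 - y)/(x - 24y^2)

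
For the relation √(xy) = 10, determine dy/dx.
Apply d/dx to both sides, remembering that y depends on x. Each occurrence of y therefore brings in a y' = dy/dx via the chain rule.

With F(x, y) equal to the left-hand side minus the right, differentiate F term by term:
  d/dx[√(xy)] = √(xy)(x·y'/2 + y/2)/(xy)
  d/dx[-10] = 0
Adding these up, d/dx[F] = 0 becomes
  (√(xy)/(2x)) + (√(xy)/(2y))·y' = 0,
so isolating y',
  dy/dx = -(√(xy)/(2x))/(√(xy)/(2y)) = -y/x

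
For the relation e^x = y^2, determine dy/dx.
Differentiate the relation implicitly: treat y = y(x) and apply the chain rule, so every y-derivative picks up a y' = dy/dx factor.

With everything moved to the left-hand side, differentiate term by term:
  d/dx[-y^2] = -2y·y'
  d/dx[e^(x)] = e^(x)

Separating the contributions that come from x directly and those that come through y:
  without y':      e^(x)
  multiplying y':  -2y

so (e^(x)) + (-2y)·y' = 0, and therefore
  dy/dx = -(e^(x))/(-2y) = e^(x)/(2y)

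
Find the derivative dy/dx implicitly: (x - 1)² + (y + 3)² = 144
Take d/dx of both sides. Since y is implicitly a function of x, the chain rule attaches a y' = dy/dx factor whenever we differentiate through y.

Set F(x, y) = (left side) − (right side), so the curve is F = 0. Differentiating each term of F:
  d/dx[(x - 1)^2] = 2x - 2
  d/dx[(y + 3)^2] = 2·y'(y + 3)
  d/dx[-144] = 0

Collecting, the y'-free part is the partial derivative in x and the y' coefficient is the partial derivative in y:
  ∂F/∂x = 2x - 2
  ∂F/∂y = 2y + 6

so d/dx[F(x, y(x))] = ∂F/∂x + (∂F/∂y)·y' = 0. Rearranging,
  dy/dx = -(∂F/∂x)/(∂F/∂y) = -(2x - 2)/(2y + 6) = (1 - x)/(y + 3)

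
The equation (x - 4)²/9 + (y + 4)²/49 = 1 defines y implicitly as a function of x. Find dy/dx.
Differentiate the relation implicitly: treat y = y(x) and apply the chain rule, so every y-derivative picks up a y' = dy/dx factor.

With everything moved to the left-hand side, differentiate term by term:
  d/dx[(x - 4)^2/9] = 2x/9 - 8/9
  d/dx[(y + 4)^2/49] = 2·y'(y + 4)/49
  d/dx[-1] = 0

Separating the contributions that come from x directly and those that come through y:
  without y':      2x/9 - 8/9
  multiplying y':  2y/49 + 8/49

so (2x/9 - 8/9) + (2y/49 + 8/49)·y' = 0, and therefore
  dy/dx = -(2x/9 - 8/9)/(2y/49 + 8/49)
        = -(2(x - 4)/9)/(2(y + 4)/49) = 49(4 - x)/(9(y + 4))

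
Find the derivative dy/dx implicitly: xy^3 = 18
Differentiate the relation implicitly: treat y = y(x) and apply the chain rule, so every y-derivative picks up a y' = dy/dx factor.

With everything moved to the left-hand side, differentiate term by term:
  d/dx[xy^3] = 3xy^2·y' + y^3
  d/dx[-18] = 0

Separating the contributions that come from x directly and those that come through y:
  without y':      y^3
  multiplying y':  3xy^2

so (y^3) + (3xy^2)·y' = 0, and therefore
  dy/dx = -(y^3)/(3xy^2) = -y/(3x)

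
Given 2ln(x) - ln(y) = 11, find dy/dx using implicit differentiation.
Differentiate the relation implicitly: treat y = y(x) and apply the chain rule, so every y-derivative picks up a y' = dy/dx factor.

With everything moved to the left-hand side, differentiate term by term:
  d/dx[2ln(x)] = 2/x
  d/dx[-ln(y)] = -y'/y
  d/dx[-11] = 0

Separating the contributions that come from x directly and those that come through y:
  without y':      2/x
  multiplying y':  -1/y

so (2/x) + (-1/y)·y' = 0, and therefore
  dy/dx = -(2/x)/(-1/y) = 2y/x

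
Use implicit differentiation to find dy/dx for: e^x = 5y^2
Differentiate the relation implicitly: treat y = y(x) and apply the chain rule, so every y-derivative picks up a y' = dy/dx factor.

With everything moved to the left-hand side, differentiate term by term:
  d/dx[-5y^2] = -10y·y'
  d/dx[e^(x)] = e^(x)

Separating the contributions that come from x directly and those that come through y:
  without y':      e^(x)
  multiplying y':  -10y

so (e^(x)) + (-10y)·y' = 0, and therefore
  dy/dx = -(e^(x))/(-10y) = e^(x)/(10y)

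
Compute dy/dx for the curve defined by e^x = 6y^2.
Differentiate the relation implicitly: treat y = y(x) and apply the chain rule, so every y-derivative picks up a y' = dy/dx factor.

With everything moved to the left-hand side, differentiate term by term:
  d/dx[-6y^2] = -12y·y'
  d/dx[e^(x)] = e^(x)

Separating the contributions that come from x directly and those that come through y:
  without y':      e^(x)
  multiplying y':  -12y

so (e^(x)) + (-12y)·y' = 0, and therefore
  dy/dx = -(e^(x))/(-12y) = e^(x)/(12y)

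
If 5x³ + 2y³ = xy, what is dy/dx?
Apply d/dx to both sides, remembering that y depends on x. Each occurrence of y therefore brings in a y' = dy/dx via the chain rule.

With F(x, y) equal to the left-hand side minus the right, differentiate F term by term:
  d/dx[5x^3] = 15x^2
  d/dx[-xy] = -x·y' - y
  d/dx[2y^3] = 6y^2·y'
Adding these up, d/dx[F] = 0 becomes
  (15x^2 - y) + (-x + 6y^2)·y' = 0,
so isolating y',
  dy/dx = -(15x^2 - y)/(-x + 6y^2) = (15x^2 - y)/(x - 6y^2)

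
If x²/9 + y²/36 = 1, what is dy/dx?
Differentiate both sides with respect to x, treating y as y(x). By the chain rule, any term containing y contributes a factor of y' = dy/dx when we differentiate it.

Move every term to one side and write the relation as F(x, y) = 0. Term by term,
  d/dx[x^2/9] = 2x/9
  d/dx[y^2/36] = y·y'/18
  d/dx[-1] = 0

The pieces without y' make up ∂F/∂x and the coefficient of y' is ∂F/∂y:
  ∂F/∂x = 2x/9,
  ∂F/∂y = y/18.

Since d/dx[F] = ∂F/∂x + (∂F/∂y)·y' = 0, solve for y':
  (∂F/∂y)·y' = -∂F/∂x
  dy/dx = -(∂F/∂x)/(∂F/∂y) = -(2x/9)/(y/18) = -4x/y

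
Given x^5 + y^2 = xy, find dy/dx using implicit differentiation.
Differentiate both sides with respect to x, treating y as y(x). By the chain rule, any term containing y contributes a factor of y' = dy/dx when we differentiate it.

Move every term to one side and write the relation as F(x, y) = 0. Term by term,
  d/dx[x^5] = 5x^4
  d/dx[-xy] = -x·y' - y
  d/dx[y^2] = 2y·y'

The pieces without y' make up ∂F/∂x and the coefficient of y' is ∂F/∂y:
  ∂F/∂x = 5x^4 - y,
  ∂F/∂y = -x + 2y.

Since d/dx[F] = ∂F/∂x + (∂F/∂y)·y' = 0, solve for y':
  (∂F/∂y)·y' = -∂F/∂x
  dy/dx = -(∂F/∂x)/(∂F/∂y) = -(5x^4 - y)/(-x + 2y) = (5x^4 - y)/(x - 2y)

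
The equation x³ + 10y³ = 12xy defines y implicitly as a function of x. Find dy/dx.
Take d/dx of both sides. Since y is implicitly a function of x, the chain rule attaches a y' = dy/dx factor whenever we differentiate through y.

Set F(x, y) = (left side) − (right side), so the curve is F = 0. Differentiating each term of F:
  d/dx[x^3] = 3x^2
  d/dx[-12xy] = -12x·y' - 12y
  d/dx[10y^3] = 30y^2·y'

Collecting, the y'-free part is the partial derivative in x and the y' coefficient is the partial derivative in y:
  ∂F/∂x = 3x^2 - 12y
  ∂F/∂y = -12x + 30y^2

so d/dx[F(x, y(x))] = ∂F/∂x + (∂F/∂y)·y' = 0. Rearranging,
  dy/dx = -(∂F/∂x)/(∂F/∂y) = -(3x^2 - 12y)/(-12x + 30y^2) = (x^2 - 4y)/(2(2x - 5y^2))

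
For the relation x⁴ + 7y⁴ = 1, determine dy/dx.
Apply d/dx to both sides, remembering that y depends on x. Each occurrence of y therefore brings in a y' = dy/dx via the chain rule.

With F(x, y) equal to the left-hand side minus the right, differentiate F term by term:
  d/dx[x^4] = 4x^3
  d/dx[7y^4] = 28y^3·y'
  d/dx[-1] = 0
Adding these up, d/dx[F] = 0 becomes
  (4x^3) + (28y^3)·y' = 0,
so isolating y',
  dy/dx = -(4x^3)/(28y^3) = -x^3/(7y^3)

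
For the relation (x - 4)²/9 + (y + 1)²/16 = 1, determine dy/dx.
Apply d/dx to both sides, remembering that y depends on x. Each occurrence of y therefore brings in a y' = dy/dx via the chain rule.

With F(x, y) equal to the left-hand side minus the right, differentiate F term by term:
  d/dx[(x - 4)^2/9] = 2x/9 - 8/9
  d/dx[(y + 1)^2/16] = y'(y + 1)/8
  d/dx[-1] = 0
Adding these up, d/dx[F] = 0 becomes
  (2x/9 - 8/9) + (y/8 + 1/8)·y' = 0,
so isolating y',
  dy/dx = -(2x/9 - 8/9)/(y/8 + 1/8)
        = -(2(x - 4)/9)/((y + 1)/8) = 16(4 - x)/(9(y + 1))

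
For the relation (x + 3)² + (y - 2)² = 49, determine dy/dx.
Apply d/dx to both sides, remembering that y depends on x. Each occurrence of y therefore brings in a y' = dy/dx via the chain rule.

With F(x, y) equal to the left-hand side minus the right, differentiate F term by term:
  d/dx[(x + 3)^2] = 2x + 6
  d/dx[(y - 2)^2] = 2·y'(y - 2)
  d/dx[-49] = 0
Adding these up, d/dx[F] = 0 becomes
  (2x + 6) + (2y - 4)·y' = 0,
so isolating y',
  dy/dx = -(2x + 6)/(2y - 4) = (-x - 3)/(y - 2)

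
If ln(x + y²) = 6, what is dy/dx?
Apply d/dx to both sides, remembering that y depends on x. Each occurrence of y therefore brings in a y' = dy/dx via the chain rule.

With F(x, y) equal to the left-hand side minus the right, differentiate F term by term:
  d/dx[ln(x + y^2)] = (2y·y' + 1)/(x + y^2)
  d/dx[-6] = 0
Adding these up, d/dx[F] = 0 becomes
  (1/(x + y^2)) + (2y/(x + y^2))·y' = 0,
so isolating y',
  dy/dx = -(1/(x + y^2))/(2y/(x + y^2)) = -1/(2y)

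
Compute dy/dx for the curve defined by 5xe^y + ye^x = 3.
Differentiate both sides with respect to x, treating y as y(x). By the chain rule, any term containing y contributes a factor of y' = dy/dx when we differentiate it.

Move every term to one side and write the relation as F(x, y) = 0. Term by term,
  d/dx[5x·e^(y)] = 5x·y'·e^(y) + 5e^(y)
  d/dx[y·e^(x)] = y·e^(x) + y'·e^(x)
  d/dx[-3] = 0

The pieces without y' make up ∂F/∂x and the coefficient of y' is ∂F/∂y:
  ∂F/∂x = y·e^(x) + 5e^(y),
  ∂F/∂y = 5x·e^(y) + e^(x).

Since d/dx[F] = ∂F/∂x + (∂F/∂y)·y' = 0, solve for y':
  (∂F/∂y)·y' = -∂F/∂x
  dy/dx = -(∂F/∂x)/(∂F/∂y) = -(y·e^(x) + 5e^(y))/(5x·e^(y) + e^(x)) = (-y·e^(x) - 5e^(y))/(5x·e^(y) + e^(x))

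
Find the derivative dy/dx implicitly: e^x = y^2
Differentiate both sides with respect to x, treating y as y(x). By the chain rule, any term containing y contributes a factor of y' = dy/dx when we differentiate it.

Move every term to one side and write the relation as F(x, y) = 0. Term by term,
  d/dx[-y^2] = -2y·y'
  d/dx[e^(x)] = e^(x)

The pieces without y' make up ∂F/∂x and the coefficient of y' is ∂F/∂y:
  ∂F/∂x = e^(x),
  ∂F/∂y = -2y.

Since d/dx[F] = ∂F/∂x + (∂F/∂y)·y' = 0, solve for y':
  (∂F/∂y)·y' = -∂F/∂x
  dy/dx = -(∂F/∂x)/(∂F/∂y) = -(e^(x))/(-2y) = e^(x)/(2y)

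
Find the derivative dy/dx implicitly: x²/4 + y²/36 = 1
Apply d/dx to both sides, remembering that y depends on x. Each occurrence of y therefore brings in a y' = dy/dx via the chain rule.

With F(x, y) equal to the left-hand side minus the right, differentiate F term by term:
  d/dx[x^2/4] = x/2
  d/dx[y^2/36] = y·y'/18
  d/dx[-1] = 0
Adding these up, d/dx[F] = 0 becomes
  (x/2) + (y/18)·y' = 0,
so isolating y',
  dy/dx = -(x/2)/(y/18) = -9x/y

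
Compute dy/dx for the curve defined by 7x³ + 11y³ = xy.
Take d/dx of both sides. Since y is implicitly a function of x, the chain rule attaches a y' = dy/dx factor whenever we differentiate through y.

Set F(x, y) = (left side) − (right side), so the curve is F = 0. Differentiating each term of F:
  d/dx[7x^3] = 21x^2
  d/dx[-xy] = -x·y' - y
  d/dx[11y^3] = 33y^2·y'

Collecting, the y'-free part is the partial derivative in x and the y' coefficient is the partial derivative in y:
  ∂F/∂x = 21x^2 - y
  ∂F/∂y = -x + 33y^2

so d/dx[F(x, y(x))] = ∂F/∂x + (∂F/∂y)·y' = 0. Rearranging,
  dy/dx = -(∂F/∂x)/(∂F/∂y) = -(21x^2 - y)/(-x + 33y^2) = (21x^2 - y)/(x - 33y^2)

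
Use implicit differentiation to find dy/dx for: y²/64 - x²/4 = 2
Differentiate the relation implicitly: treat y = y(x) and apply the chain rule, so every y-derivative picks up a y' = dy/dx factor.

With everything moved to the left-hand side, differentiate term by term:
  d/dx[-x^2/4] = -x/2
  d/dx[y^2/64] = y·y'/32
  d/dx[-2] = 0

Separating the contributions that come from x directly and those that come through y:
  without y':      -x/2
  multiplying y':  y/32

so (-x/2) + (y/32)·y' = 0, and therefore
  dy/dx = -(-x/2)/(y/32) = 16x/y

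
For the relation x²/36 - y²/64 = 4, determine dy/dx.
Apply d/dx to both sides, remembering that y depends on x. Each occurrence of y therefore brings in a y' = dy/dx via the chain rule.

With F(x, y) equal to the left-hand side minus the right, differentiate F term by term:
  d/dx[x^2/36] = x/18
  d/dx[-y^2/64] = -y·y'/32
  d/dx[-4] = 0
Adding these up, d/dx[F] = 0 becomes
  (x/18) + (-y/32)·y' = 0,
so isolating y',
  dy/dx = -(x/18)/(-y/32) = 16x/(9y)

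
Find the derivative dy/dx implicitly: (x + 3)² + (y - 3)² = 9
Differentiate the relation implicitly: treat y = y(x) and apply the chain rule, so every y-derivative picks up a y' = dy/dx factor.

With everything moved to the left-hand side, differentiate term by term:
  d/dx[(x + 3)^2] = 2x + 6
  d/dx[(y - 3)^2] = 2·y'(y - 3)
  d/dx[-9] = 0

Separating the contributions that come from x directly and those that come through y:
  without y':      2x + 6
  multiplying y':  2y - 6

so (2x + 6) + (2y - 6)·y' = 0, and therefore
  dy/dx = -(2x + 6)/(2y - 6) = (-x - 3)/(y - 3)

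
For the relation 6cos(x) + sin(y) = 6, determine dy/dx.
Differentiate the relation implicitly: treat y = y(x) and apply the chain rule, so every y-derivative picks up a y' = dy/dx factor.

With everything moved to the left-hand side, differentiate term by term:
  d/dx[sin(y)] = y'·cos(y)
  d/dx[6cos(x)] = -6sin(x)
  d/dx[-6] = 0

Separating the contributions that come from x directly and those that come through y:
  without y':      -6sin(x)
  multiplying y':  cos(y)

so (-6sin(x)) + (cos(y))·y' = 0, and therefore
  dy/dx = -(-6sin(x))/(cos(y)) = 6sin(x)/cos(y)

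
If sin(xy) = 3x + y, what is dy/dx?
Apply d/dx to both sides, remembering that y depends on x. Each occurrence of y therefore brings in a y' = dy/dx via the chain rule.

With F(x, y) equal to the left-hand side minus the right, differentiate F term by term:
  d/dx[-3x] = -3
  d/dx[-y] = -y'
  d/dx[sin(xy)] = (x·y' + y)·cos(xy)
Adding these up, d/dx[F] = 0 becomes
  (y·cos(xy) - 3) + (x·cos(xy) - 1)·y' = 0,
so isolating y',
  dy/dx = -(y·cos(xy) - 3)/(x·cos(xy) - 1) = (-y·cos(xy) + 3)/(x·cos(xy) - 1)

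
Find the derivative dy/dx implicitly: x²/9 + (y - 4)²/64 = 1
Apply d/dx to both sides, remembering that y depends on x. Each occurrence of y therefore brings in a y' = dy/dx via the chain rule.

With F(x, y) equal to the left-hand side minus the right, differentiate F term by term:
  d/dx[x^2/9] = 2x/9
  d/dx[(y - 4)^2/64] = y'(y - 4)/32
  d/dx[-1] = 0
Adding these up, d/dx[F] = 0 becomes
  (2x/9) + (y/32 - 1/8)·y' = 0,
so isolating y',
  dy/dx = -(2x/9)/(y/32 - 1/8)
        = -(2x/9)/((y - 4)/32) = -64x/(9y - 36)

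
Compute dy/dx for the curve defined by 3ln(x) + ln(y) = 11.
Differentiate the relation implicitly: treat y = y(x) and apply the chain rule, so every y-derivative picks up a y' = dy/dx factor.

With everything moved to the left-hand side, differentiate term by term:
  d/dx[3ln(x)] = 3/x
  d/dx[ln(y)] = y'/y
  d/dx[-11] = 0

Separating the contributions that come from x directly and those that come through y:
  without y':      3/x
  multiplying y':  1/y

so (3/x) + (1/y)·y' = 0, and therefore
  dy/dx = -(3/x)/(1/y) = -3y/x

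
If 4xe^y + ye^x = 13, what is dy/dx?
Differentiate both sides with respect to x, treating y as y(x). By the chain rule, any term containing y contributes a factor of y' = dy/dx when we differentiate it.

Move every term to one side and write the relation as F(x, y) = 0. Term by term,
  d/dx[4x·e^(y)] = 4x·y'·e^(y) + 4e^(y)
  d/dx[y·e^(x)] = y·e^(x) + y'·e^(x)
  d/dx[-13] = 0

The pieces without y' make up ∂F/∂x and the coefficient of y' is ∂F/∂y:
  ∂F/∂x = y·e^(x) + 4e^(y),
  ∂F/∂y = 4x·e^(y) + e^(x).

Since d/dx[F] = ∂F/∂x + (∂F/∂y)·y' = 0, solve for y':
  (∂F/∂y)·y' = -∂F/∂x
  dy/dx = -(∂F/∂x)/(∂F/∂y) = -(y·e^(x) + 4e^(y))/(4x·e^(y) + e^(x)) = (-y·e^(x) - 4e^(y))/(4x·e^(y) + e^(x))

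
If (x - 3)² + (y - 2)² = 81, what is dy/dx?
Differentiate the relation implicitly: treat y = y(x) and apply the chain rule, so every y-derivative picks up a y' = dy/dx factor.

With everything moved to the left-hand side, differentiate term by term:
  d/dx[(x - 3)^2] = 2x - 6
  d/dx[(y - 2)^2] = 2·y'(y - 2)
  d/dx[-81] = 0

Separating the contributions that come from x directly and those that come through y:
  without y':      2x - 6
  multiplying y':  2y - 4

so (2x - 6) + (2y - 4)·y' = 0, and therefore
  dy/dx = -(2x - 6)/(2y - 4) = (3 - x)/(y - 2)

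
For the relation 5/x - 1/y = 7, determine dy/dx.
Apply d/dx to both sides, remembering that y depends on x. Each occurrence of y therefore brings in a y' = dy/dx via the chain rule.

With F(x, y) equal to the left-hand side minus the right, differentiate F term by term:
  d/dx[-1/y] = y'/y^2
  d/dx[5/x] = -5/x^2
  d/dx[-7] = 0
Adding these up, d/dx[F] = 0 becomes
  (-5/x^2) + (y^(-2))·y' = 0,
so isolating y',
  dy/dx = -(-5/x^2)/(y^(-2)) = 5y^2/x^2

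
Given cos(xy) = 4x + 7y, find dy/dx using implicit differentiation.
Differentiate the relation implicitly: treat y = y(x) and apply the chain rule, so every y-derivative picks up a y' = dy/dx factor.

With everything moved to the left-hand side, differentiate term by term:
  d/dx[-4x] = -4
  d/dx[-7y] = -7·y'
  d/dx[cos(xy)] = -(x·y' + y)·sin(xy)

Separating the contributions that come from x directly and those that come through y:
  without y':      -y·sin(xy) - 4
  multiplying y':  -x·sin(xy) - 7

so (-y·sin(xy) - 4) + (-x·sin(xy) - 7)·y' = 0, and therefore
  dy/dx = -(-y·sin(xy) - 4)/(-x·sin(xy) - 7) = -(y·sin(xy) + 4)/(x·sin(xy) + 7)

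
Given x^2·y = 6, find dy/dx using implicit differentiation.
Take d/dx of both sides. Since y is implicitly a function of x, the chain rule attaches a y' = dy/dx factor whenever we differentiate through y.

Set F(x, y) = (left side) − (right side), so the curve is F = 0. Differentiating each term of F:
  d/dx[x^2y] = x^2·y' + 2xy
  d/dx[-6] = 0

Collecting, the y'-free part is the partial derivative in x and the y' coefficient is the partial derivative in y:
  ∂F/∂x = 2xy
  ∂F/∂y = x^2

so d/dx[F(x, y(x))] = ∂F/∂x + (∂F/∂y)·y' = 0. Rearranging,
  dy/dx = -(∂F/∂x)/(∂F/∂y) = -(2xy)/(x^2) = -2y/x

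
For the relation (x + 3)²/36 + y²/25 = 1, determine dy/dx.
Take d/dx of both sides. Since y is implicitly a function of x, the chain rule attaches a y' = dy/dx factor whenever we differentiate through y.

Set F(x, y) = (left side) − (right side), so the curve is F = 0. Differentiating each term of F:
  d/dx[y^2/25] = 2y·y'/25
  d/dx[(x + 3)^2/36] = x/18 + 1/6
  d/dx[-1] = 0

Collecting, the y'-free part is the partial derivative in x and the y' coefficient is the partial derivative in y:
  ∂F/∂x = x/18 + 1/6
  ∂F/∂y = 2y/25

so d/dx[F(x, y(x))] = ∂F/∂x + (∂F/∂y)·y' = 0. Rearranging,
  dy/dx = -(∂F/∂x)/(∂F/∂y) = -(x/18 + 1/6)/(2y/25)
        = -((x + 3)/18)/(2y/25) = 25(-x - 3)/(36y)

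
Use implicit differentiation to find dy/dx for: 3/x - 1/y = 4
Differentiate both sides with respect to x, treating y as y(x). By the chain rule, any term containing y contributes a factor of y' = dy/dx when we differentiate it.

Move every term to one side and write the relation as F(x, y) = 0. Term by term,
  d/dx[-1/y] = y'/y^2
  d/dx[3/x] = -3/x^2
  d/dx[-4] = 0

The pieces without y' make up ∂F/∂x and the coefficient of y' is ∂F/∂y:
  ∂F/∂x = -3/x^2,
  ∂F/∂y = y^(-2).

Since d/dx[F] = ∂F/∂x + (∂F/∂y)·y' = 0, solve for y':
  (∂F/∂y)·y' = -∂F/∂x
  dy/dx = -(∂F/∂x)/(∂F/∂y) = -(-3/x^2)/(y^(-2)) = 3y^2/x^2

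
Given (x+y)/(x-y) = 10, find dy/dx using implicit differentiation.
Apply d/dx to both sides, remembering that y depends on x. Each occurrence of y therefore brings in a y' = dy/dx via the chain rule.

With F(x, y) equal to the left-hand side minus the right, differentiate F term by term:
  d/dx[(x + y)/(x - y)] = (y' + 1)/(x - y) + (x + y)(y' - 1)/(x - y)^2
  d/dx[-10] = 0
Adding these up, d/dx[F] = 0 becomes
  (1/(x - y) - (x + y)/(x - y)^2) + (1/(x - y) + (x + y)/(x - y)^2)·y' = 0,
so isolating y',
  dy/dx = -(1/(x - y) - (x + y)/(x - y)^2)/(1/(x - y) + (x + y)/(x - y)^2)
        = -(-2y/(x - y)^2)/(2x/(x - y)^2) = y/x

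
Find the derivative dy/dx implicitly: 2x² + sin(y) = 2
Differentiate the relation implicitly: treat y = y(x) and apply the chain rule, so every y-derivative picks up a y' = dy/dx factor.

With everything moved to the left-hand side, differentiate term by term:
  d/dx[2x^2] = 4x
  d/dx[sin(y)] = y'·cos(y)
  d/dx[-2] = 0

Separating the contributions that come from x directly and those that come through y:
  without y':      4x
  multiplying y':  cos(y)

so (4x) + (cos(y))·y' = 0, and therefore
  dy/dx = -(4x)/(cos(y)) = -4x/cos(y)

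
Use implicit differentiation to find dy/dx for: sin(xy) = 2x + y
Differentiate both sides with respect to x, treating y as y(x). By the chain rule, any term containing y contributes a factor of y' = dy/dx when we differentiate it.

Move every term to one side and write the relation as F(x, y) = 0. Term by term,
  d/dx[-2x] = -2
  d/dx[-y] = -y'
  d/dx[sin(xy)] = (x·y' + y)·cos(xy)

The pieces without y' make up ∂F/∂x and the coefficient of y' is ∂F/∂y:
  ∂F/∂x = y·cos(xy) - 2,
  ∂F/∂y = x·cos(xy) - 1.

Since d/dx[F] = ∂F/∂x + (∂F/∂y)·y' = 0, solve for y':
  (∂F/∂y)·y' = -∂F/∂x
  dy/dx = -(∂F/∂x)/(∂F/∂y) = -(y·cos(xy) - 2)/(x·cos(xy) - 1) = (-y·cos(xy) + 2)/(x·cos(xy) - 1)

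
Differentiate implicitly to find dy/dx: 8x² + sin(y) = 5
Apply d/dx to both sides, remembering that y depends on x. Each occurrence of y therefore brings in a y' = dy/dx via the chain rule.

With F(x, y) equal to the left-hand side minus the right, differentiate F term by term:
  d/dx[8x^2] = 16x
  d/dx[sin(y)] = y'·cos(y)
  d/dx[-5] = 0
Adding these up, d/dx[F] = 0 becomes
  (16x) + (cos(y))·y' = 0,
so isolating y',
  dy/dx = -(16x)/(cos(y)) = -16x/cos(y)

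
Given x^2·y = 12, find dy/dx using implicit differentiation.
Differentiate both sides with respect to x, treating y as y(x). By the chain rule, any term containing y contributes a factor of y' = dy/dx when we differentiate it.

Move every term to one side and write the relation as F(x, y) = 0. Term by term,
  d/dx[x^2y] = x^2·y' + 2xy
  d/dx[-12] = 0

The pieces without y' make up ∂F/∂x and the coefficient of y' is ∂F/∂y:
  ∂F/∂x = 2xy,
  ∂F/∂y = x^2.

Since d/dx[F] = ∂F/∂x + (∂F/∂y)·y' = 0, solve for y':
  (∂F/∂y)·y' = -∂F/∂x
  dy/dx = -(∂F/∂x)/(∂F/∂y) = -(2xy)/(x^2) = -2y/x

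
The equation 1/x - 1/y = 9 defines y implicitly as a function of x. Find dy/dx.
Differentiate the relation implicitly: treat y = y(x) and apply the chain rule, so every y-derivative picks up a y' = dy/dx factor.

With everything moved to the left-hand side, differentiate term by term:
  d/dx[-1/y] = y'/y^2
  d/dx[1/x] = -1/x^2
  d/dx[-9] = 0

Separating the contributions that come from x directly and those that come through y:
  without y':      -1/x^2
  multiplying y':  y^(-2)

so (-1/x^2) + (y^(-2))·y' = 0, and therefore
  dy/dx = -(-1/x^2)/(y^(-2)) = y^2/x^2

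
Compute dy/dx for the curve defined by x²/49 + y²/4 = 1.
Differentiate both sides with respect to x, treating y as y(x). By the chain rule, any term containing y contributes a factor of y' = dy/dx when we differentiate it.

Move every term to one side and write the relation as F(x, y) = 0. Term by term,
  d/dx[x^2/49] = 2x/49
  d/dx[y^2/4] = y·y'/2
  d/dx[-1] = 0

The pieces without y' make up ∂F/∂x and the coefficient of y' is ∂F/∂y:
  ∂F/∂x = 2x/49,
  ∂F/∂y = y/2.

Since d/dx[F] = ∂F/∂x + (∂F/∂y)·y' = 0, solve for y':
  (∂F/∂y)·y' = -∂F/∂x
  dy/dx = -(∂F/∂x)/(∂F/∂y) = -(2x/49)/(y/2) = -4x/(49y)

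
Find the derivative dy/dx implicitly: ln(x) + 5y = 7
Differentiate the relation implicitly: treat y = y(x) and apply the chain rule, so every y-derivative picks up a y' = dy/dx factor.

With everything moved to the left-hand side, differentiate term by term:
  d/dx[5y] = 5·y'
  d/dx[ln(x)] = 1/x
  d/dx[-7] = 0

Separating the contributions that come from x directly and those that come through y:
  without y':      1/x
  multiplying y':  5

so (1/x) + (5)·y' = 0, and therefore
  dy/dx = -(1/x)/(5) = -1/(5x)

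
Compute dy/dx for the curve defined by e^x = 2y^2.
Differentiate the relation implicitly: treat y = y(x) and apply the chain rule, so every y-derivative picks up a y' = dy/dx factor.

With everything moved to the left-hand side, differentiate term by term:
  d/dx[-2y^2] = -4y·y'
  d/dx[e^(x)] = e^(x)

Separating the contributions that come from x directly and those that come through y:
  without y':      e^(x)
  multiplying y':  -4y

so (e^(x)) + (-4y)·y' = 0, and therefore
  dy/dx = -(e^(x))/(-4y) = e^(x)/(4y)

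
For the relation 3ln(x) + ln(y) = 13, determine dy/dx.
Take d/dx of both sides. Since y is implicitly a function of x, the chain rule attaches a y' = dy/dx factor whenever we differentiate through y.

Set F(x, y) = (left side) − (right side), so the curve is F = 0. Differentiating each term of F:
  d/dx[3ln(x)] = 3/x
  d/dx[ln(y)] = y'/y
  d/dx[-13] = 0

Collecting, the y'-free part is the partial derivative in x and the y' coefficient is the partial derivative in y:
  ∂F/∂x = 3/x
  ∂F/∂y = 1/y

so d/dx[F(x, y(x))] = ∂F/∂x + (∂F/∂y)·y' = 0. Rearranging,
  dy/dx = -(∂F/∂x)/(∂F/∂y) = -(3/x)/(1/y) = -3y/x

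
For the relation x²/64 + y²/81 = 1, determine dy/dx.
Take d/dx of both sides. Since y is implicitly a function of x, the chain rule attaches a y' = dy/dx factor whenever we differentiate through y.

Set F(x, y) = (left side) − (right side), so the curve is F = 0. Differentiating each term of F:
  d/dx[x^2/64] = x/32
  d/dx[y^2/81] = 2y·y'/81
  d/dx[-1] = 0

Collecting, the y'-free part is the partial derivative in x and the y' coefficient is the partial derivative in y:
  ∂F/∂x = x/32
  ∂F/∂y = 2y/81

so d/dx[F(x, y(x))] = ∂F/∂x + (∂F/∂y)·y' = 0. Rearranging,
  dy/dx = -(∂F/∂x)/(∂F/∂y) = -(x/32)/(2y/81) = -81x/(64y)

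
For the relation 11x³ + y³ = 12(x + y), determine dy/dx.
Differentiate the relation implicitly: treat y = y(x) and apply the chain rule, so every y-derivative picks up a y' = dy/dx factor.

With everything moved to the left-hand side, differentiate term by term:
  d/dx[11x^3] = 33x^2
  d/dx[-12x] = -12
  d/dx[y^3] = 3y^2·y'
  d/dx[-12y] = -12·y'

Separating the contributions that come from x directly and those that come through y:
  without y':      33x^2 - 12
  multiplying y':  3y^2 - 12

so (33x^2 - 12) + (3y^2 - 12)·y' = 0, and therefore
  dy/dx = -(33x^2 - 12)/(3y^2 - 12) = (4 - 11x^2)/(y^2 - 4)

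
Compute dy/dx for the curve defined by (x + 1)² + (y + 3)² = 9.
Apply d/dx to both sides, remembering that y depends on x. Each occurrence of y therefore brings in a y' = dy/dx via the chain rule.

With F(x, y) equal to the left-hand side minus the right, differentiate F term by term:
  d/dx[(x + 1)^2] = 2x + 2
  d/dx[(y + 3)^2] = 2·y'(y + 3)
  d/dx[-9] = 0
Adding these up, d/dx[F] = 0 becomes
  (2x + 2) + (2y + 6)·y' = 0,
so isolating y',
  dy/dx = -(2x + 2)/(2y + 6) = (-x - 1)/(y + 3)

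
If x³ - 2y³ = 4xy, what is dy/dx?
Take d/dx of both sides. Since y is implicitly a function of x, the chain rule attaches a y' = dy/dx factor whenever we differentiate through y.

Set F(x, y) = (left side) − (right side), so the curve is F = 0. Differentiating each term of F:
  d/dx[x^3] = 3x^2
  d/dx[-4xy] = -4x·y' - 4y
  d/dx[-2y^3] = -6y^2·y'

Collecting, the y'-free part is the partial derivative in x and the y' coefficient is the partial derivative in y:
  ∂F/∂x = 3x^2 - 4y
  ∂F/∂y = -4x - 6y^2

so d/dx[F(x, y(x))] = ∂F/∂x + (∂F/∂y)·y' = 0. Rearranging,
  dy/dx = -(∂F/∂x)/(∂F/∂y) = -(3x^2 - 4y)/(-4x - 6y^2) = (3x^2 - 4y)/(2(2x + 3y^2))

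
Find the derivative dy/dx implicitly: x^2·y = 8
Differentiate both sides with respect to x, treating y as y(x). By the chain rule, any term containing y contributes a factor of y' = dy/dx when we differentiate it.

Move every term to one side and write the relation as F(x, y) = 0. Term by term,
  d/dx[x^2y] = x^2·y' + 2xy
  d/dx[-8] = 0

The pieces without y' make up ∂F/∂x and the coefficient of y' is ∂F/∂y:
  ∂F/∂x = 2xy,
  ∂F/∂y = x^2.

Since d/dx[F] = ∂F/∂x + (∂F/∂y)·y' = 0, solve for y':
  (∂F/∂y)·y' = -∂F/∂x
  dy/dx = -(∂F/∂x)/(∂F/∂y) = -(2xy)/(x^2) = -2y/x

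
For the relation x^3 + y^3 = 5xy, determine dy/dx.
Take d/dx of both sides. Since y is implicitly a function of x, the chain rule attaches a y' = dy/dx factor whenever we differentiate through y.

Set F(x, y) = (left side) − (right side), so the curve is F = 0. Differentiating each term of F:
  d/dx[x^3] = 3x^2
  d/dx[-5xy] = -5x·y' - 5y
  d/dx[y^3] = 3y^2·y'

Collecting, the y'-free part is the partial derivative in x and the y' coefficient is the partial derivative in y:
  ∂F/∂x = 3x^2 - 5y
  ∂F/∂y = -5x + 3y^2

so d/dx[F(x, y(x))] = ∂F/∂x + (∂F/∂y)·y' = 0. Rearranging,
  dy/dx = -(∂F/∂x)/(∂F/∂y) = -(3x^2 - 5y)/(-5x + 3y^2) = (3x^2 - 5y)/(5x - 3y^2)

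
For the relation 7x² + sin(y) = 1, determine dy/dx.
Apply d/dx to both sides, remembering that y depends on x. Each occurrence of y therefore brings in a y' = dy/dx via the chain rule.

With F(x, y) equal to the left-hand side minus the right, differentiate F term by term:
  d/dx[7x^2] = 14x
  d/dx[sin(y)] = y'·cos(y)
  d/dx[-1] = 0
Adding these up, d/dx[F] = 0 becomes
  (14x) + (cos(y))·y' = 0,
so isolating y',
  dy/dx = -(14x)/(cos(y)) = -14x/cos(y)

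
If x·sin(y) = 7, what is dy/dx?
Apply d/dx to both sides, remembering that y depends on x. Each occurrence of y therefore brings in a y' = dy/dx via the chain rule.

With F(x, y) equal to the left-hand side minus the right, differentiate F term by term:
  d/dx[x·sin(y)] = x·y'·cos(y) + sin(y)
  d/dx[-7] = 0
Adding these up, d/dx[F] = 0 becomes
  (sin(y)) + (x·cos(y))·y' = 0,
so isolating y',
  dy/dx = -(sin(y))/(x·cos(y)) = -tan(y)/x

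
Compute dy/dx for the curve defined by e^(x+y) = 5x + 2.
Differentiate the relation implicitly: treat y = y(x) and apply the chain rule, so every y-derivative picks up a y' = dy/dx factor.

With everything moved to the left-hand side, differentiate term by term:
  d/dx[-5x] = -5
  d/dx[e^(x + y)] = (y' + 1)·e^(x + y)
  d/dx[-2] = 0

Separating the contributions that come from x directly and those that come through y:
  without y':      e^(x + y) - 5
  multiplying y':  e^(x + y)

so (e^(x + y) - 5) + (e^(x + y))·y' = 0, and therefore
  dy/dx = -(e^(x + y) - 5)/(e^(x + y)) = 5e^(-x - y) - 1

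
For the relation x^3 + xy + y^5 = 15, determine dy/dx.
Differentiate both sides with respect to x, treating y as y(x). By the chain rule, any term containing y contributes a factor of y' = dy/dx when we differentiate it.

Move every term to one side and write the relation as F(x, y) = 0. Term by term,
  d/dx[x^3] = 3x^2
  d/dx[xy] = x·y' + y
  d/dx[y^5] = 5y^4·y'
  d/dx[-15] = 0

The pieces without y' make up ∂F/∂x and the coefficient of y' is ∂F/∂y:
  ∂F/∂x = 3x^2 + y,
  ∂F/∂y = x + 5y^4.

Since d/dx[F] = ∂F/∂x + (∂F/∂y)·y' = 0, solve for y':
  (∂F/∂y)·y' = -∂F/∂x
  dy/dx = -(∂F/∂x)/(∂F/∂y) = -(3x^2 + y)/(x + 5y^4) = (-3x^2 - y)/(x + 5y^4)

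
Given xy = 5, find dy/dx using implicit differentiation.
Take d/dx of both sides. Since y is implicitly a function of x, the chain rule attaches a y' = dy/dx factor whenever we differentiate through y.

Set F(x, y) = (left side) − (right side), so the curve is F = 0. Differentiating each term of F:
  d/dx[xy] = x·y' + y
  d/dx[-5] = 0

Collecting, the y'-free part is the partial derivative in x and the y' coefficient is the partial derivative in y:
  ∂F/∂x = y
  ∂F/∂y = x

so d/dx[F(x, y(x))] = ∂F/∂x + (∂F/∂y)·y' = 0. Rearranging,
  dy/dx = -(∂F/∂x)/(∂F/∂y) = -(y)/(x) = -y/x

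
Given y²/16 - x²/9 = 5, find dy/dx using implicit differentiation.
Differentiate the relation implicitly: treat y = y(x) and apply the chain rule, so every y-derivative picks up a y' = dy/dx factor.

With everything moved to the left-hand side, differentiate term by term:
  d/dx[-x^2/9] = -2x/9
  d/dx[y^2/16] = y·y'/8
  d/dx[-5] = 0

Separating the contributions that come from x directly and those that come through y:
  without y':      -2x/9
  multiplying y':  y/8

so (-2x/9) + (y/8)·y' = 0, and therefore
  dy/dx = -(-2x/9)/(y/8) = 16x/(9y)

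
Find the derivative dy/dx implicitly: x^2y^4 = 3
Differentiate both sides with respect to x, treating y as y(x). By the chain rule, any term containing y contributes a factor of y' = dy/dx when we differentiate it.

Move every term to one side and write the relation as F(x, y) = 0. Term by term,
  d/dx[x^2y^4] = 4x^2y^3·y' + 2xy^4
  d/dx[-3] = 0

The pieces without y' make up ∂F/∂x and the coefficient of y' is ∂F/∂y:
  ∂F/∂x = 2xy^4,
  ∂F/∂y = 4x^2y^3.

Since d/dx[F] = ∂F/∂x + (∂F/∂y)·y' = 0, solve for y':
  (∂F/∂y)·y' = -∂F/∂x
  dy/dx = -(∂F/∂x)/(∂F/∂y) = -(2xy^4)/(4x^2y^3) = -y/(2x)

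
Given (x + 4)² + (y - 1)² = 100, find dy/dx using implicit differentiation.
Take d/dx of both sides. Since y is implicitly a function of x, the chain rule attaches a y' = dy/dx factor whenever we differentiate through y.

Set F(x, y) = (left side) − (right side), so the curve is F = 0. Differentiating each term of F:
  d/dx[(x + 4)^2] = 2x + 8
  d/dx[(y - 1)^2] = 2·y'(y - 1)
  d/dx[-100] = 0

Collecting, the y'-free part is the partial derivative in x and the y' coefficient is the partial derivative in y:
  ∂F/∂x = 2x + 8
  ∂F/∂y = 2y - 2

so d/dx[F(x, y(x))] = ∂F/∂x + (∂F/∂y)·y' = 0. Rearranging,
  dy/dx = -(∂F/∂x)/(∂F/∂y) = -(2x + 8)/(2y - 2) = (-x - 4)/(y - 1)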